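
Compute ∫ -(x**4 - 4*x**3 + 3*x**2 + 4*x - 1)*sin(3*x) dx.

Use integration by parts with u = x**4 - 4*x**3 + 3*x**2 + 4*x - 1, dv = -sin(3*x) dx, so v = cos(3*x)/3.
Apply parts 4 times (tabular method): alternate signs, differentiate u down to 0, integrate dv up.

x**4*cos(3*x)/3 - 4*x**3*sin(3*x)/9 - 4*x**3*cos(3*x)/3 + 4*x**2*sin(3*x)/3 + 5*x**2*cos(3*x)/9 - 10*x*sin(3*x)/27 + 20*x*cos(3*x)/9 - 20*sin(3*x)/27 - 37*cos(3*x)/81 + C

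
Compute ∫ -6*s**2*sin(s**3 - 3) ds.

Let u = s**3 - 3, so du = (3*s**2) ds.
Rewriting, the integral becomes -2·∫ sin(u) du = -2·-cos(u).
Substituting back, u = s**3 - 3.

2*cos(s**3 - 3) + C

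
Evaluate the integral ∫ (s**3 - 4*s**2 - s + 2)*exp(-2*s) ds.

Use integration by parts with u = s**3 - 4*s**2 - s + 2, dv = exp(-2*s) ds, so v = -exp(-2*s)/2.
Apply parts 3 times (tabular method): alternate signs, differentiate u down to 0, integrate dv up.

(-4*s**3 + 10*s**2 + 14*s - 1)*exp(-2*s)/8 + C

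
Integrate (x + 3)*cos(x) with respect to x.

Use integration by parts with u = x + 3, dv = cos(x) dx, so v = sin(x).
Apply parts 1 times (tabular method): alternate signs, differentiate u down to 0, integrate dv up.

x*sin(x) + 3*sin(x) + cos(x) + C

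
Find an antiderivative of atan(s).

s*atan(s) - log(s**2 + 1)/2 + C

Use integration by parts with u = arctan(s), dv = ds.
Then du = 1/(s**2 + 1) ds.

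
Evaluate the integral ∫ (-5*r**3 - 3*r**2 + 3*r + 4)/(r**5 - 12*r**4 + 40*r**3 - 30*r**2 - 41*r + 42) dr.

-1837*log(r - 7)/960 + 149*log(r - 3)/32 - 14*log(r - 2)/5 + log(r - 1)/24 + log(r + 1)/64 + C

Factor the denominator: (r - 7)*(r - 3)*(r - 2)*(r - 1)*(r + 1).
Partial-fraction decomposition: 1/(64*(r + 1)) + 1/(24*(r - 1)) - 14/(5*(r - 2)) + 149/(32*(r - 3)) - 1837/(960*(r - 7)).
Integrate each term: A/(r−a) contributes A·log|r−a|.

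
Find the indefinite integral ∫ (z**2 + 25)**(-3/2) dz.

z/(25*sqrt(z**2 + 25)) + C

Substitute z = 5·tan(θ), so dz = 5·sec(θ)^2 dθ and the radical becomes sqrt(z**2 + 25) = 5·sec(θ) by the Pythagorean identity.
Integrate the resulting trig expression in θ, then back-substitute tan(θ) = z/5, sec(θ) = sqrt(z**2 + 25)/5 (absorbing any constant into C).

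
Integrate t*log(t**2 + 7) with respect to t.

Let u = t**2 + 7, so du = (2*t) dt.
The integral becomes (1/2)·∫ log(u) du; integrate by parts with u′=log(u), dv′=du.

t**2*log(t**2 + 7)/2 - t**2/2 + 7*log(t**2 + 7)/2 + C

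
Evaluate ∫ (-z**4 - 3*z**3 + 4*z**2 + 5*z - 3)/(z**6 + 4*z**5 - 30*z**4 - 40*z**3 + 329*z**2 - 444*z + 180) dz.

Factor the denominator: (z - 3)*(z - 2)*(z - 1)**2*(z + 5)*(z + 6).
Partial-fraction decomposition: 179/(1176*(z + 6)) - 89/(1008*(z + 5)) + 25/(882*(z - 1)) + 1/(42*(z - 1)**2) + 17/(56*(z - 2)) - 19/(48*(z - 3)).
Integrate each term; A/(z−a) gives A·log|z−a|; A/(z−a)² gives −A/(z−a).

-19*log(z - 3)/48 + 17*log(z - 2)/56 + 25*log(z - 1)/882 - 89*log(z + 5)/1008 + 179*log(z + 6)/1176 - 1/(42*z - 42) + C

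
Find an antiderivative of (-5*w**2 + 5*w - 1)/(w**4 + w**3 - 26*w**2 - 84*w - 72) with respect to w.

Factor the denominator: (w - 6)*(w + 2)**2*(w + 3).
Partial-fraction decomposition: 61/(9*(w + 3)) - 417/(64*(w + 2)) + 31/(8*(w + 2)**2) - 151/(576*(w - 6)).
Integrate each term; A/(w−a) gives A·log|w−a|; A/(w−a)² gives −A/(w−a).

-151*log(w - 6)/576 - 417*log(w + 2)/64 + 61*log(w + 3)/9 - 31/(8*w + 16) + C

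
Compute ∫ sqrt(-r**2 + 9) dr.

Substitute r = 3·sin(θ), so dr = 3·cos(θ) dθ and the radical becomes sqrt(-r**2 + 9) = 3·cos(θ) by the Pythagorean identity.
Integrate the resulting trig expression in θ, then back-substitute θ = asin(r/3), sin(θ) = r/3, cos(θ) = sqrt(-r**2 + 9)/3 (absorbing any constant into C).

r*sqrt(-r**2 + 9)/2 + 9*asin(r/3)/2 + C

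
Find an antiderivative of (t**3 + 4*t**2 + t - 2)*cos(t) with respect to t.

t**3*sin(t) + 4*t**2*sin(t) + 3*t**2*cos(t) - 5*t*sin(t) + 8*t*cos(t) - 10*sin(t) - 5*cos(t) + C

Use integration by parts with u = t**3 + 4*t**2 + t - 2, dv = cos(t) dt, so v = sin(t).
Apply parts 3 times (tabular method): alternate signs, differentiate u down to 0, integrate dv up.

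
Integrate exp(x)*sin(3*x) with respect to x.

Let I denote the integral. Integrate by parts with u = sin(3*x), dv = exp(x) dx, so v = exp(x): I = exp(x)*sin(3*x) − 3·∫ exp(x)*cos(3*x) dx.
Apply parts again with u = cos(3*x), dv = exp(x) dx: ∫ exp(x)*cos(3*x) dx = exp(x)*cos(3*x) + 3·I. Substituting back brings back I: I = exp(x)*sin(3*x) - 3*exp(x)*cos(3*x) − 9·I.
Solving for I: (1 + 9)·I equals the remaining terms, so I = (1/10)·(exp(x)*sin(3*x) - 3*exp(x)*cos(3*x)).

exp(x)*sin(3*x)/10 - 3*exp(x)*cos(3*x)/10 + C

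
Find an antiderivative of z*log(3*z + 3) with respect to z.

z**2*log(3*z + 3)/2 - z**2/4 + z/2 - log(z + 1)/2 + C

Use integration by parts with u = log(3*z + 3), dv = z dz.
Then du = 3/(3*z + 3) dz and v = z**2/2.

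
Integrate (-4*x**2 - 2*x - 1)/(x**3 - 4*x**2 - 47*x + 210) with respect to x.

-157*log(x - 6)/13 + 37*log(x - 5)/4 - 61*log(x + 7)/52 + C

Factor the denominator: (x - 6)*(x - 5)*(x + 7).
Partial-fraction decomposition: -61/(52*(x + 7)) + 37/(4*(x - 5)) - 157/(13*(x - 6)).
Integrate each term: A/(x−a) contributes A·log|x−a|.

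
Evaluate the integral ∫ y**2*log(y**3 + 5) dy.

Let u = y**3 + 5, so du = (3*y**2) dy.
The integral becomes (1/3)·∫ log(u) du; integrate by parts with u′=log(u), dv′=du.

y**3*log(y**3 + 5)/3 - y**3/3 + 5*log(y**3 + 5)/3 + C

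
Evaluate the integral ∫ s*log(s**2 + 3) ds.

Let u = s**2 + 3, so du = (2*s) ds.
The integral becomes (1/2)·∫ log(u) du; integrate by parts with u′=log(u), dv′=du.

s**2*log(s**2 + 3)/2 - s**2/2 + 3*log(s**2 + 3)/2 + C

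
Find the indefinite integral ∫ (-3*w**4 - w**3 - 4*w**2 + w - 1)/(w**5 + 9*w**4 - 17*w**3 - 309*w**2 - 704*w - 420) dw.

Factor the denominator: (w - 6)*(w + 1)*(w + 2)*(w + 5)*(w + 7).
Partial-fraction decomposition: -1766/(195*(w + 7)) + 232/(33*(w + 5)) - 59/(120*(w + 2)) + 1/(21*(w + 1)) - 4243/(8008*(w - 6)).
Integrate each term: A/(w−a) contributes A·log|w−a|.

-4243*log(w - 6)/8008 + log(w + 1)/21 - 59*log(w + 2)/120 + 232*log(w + 5)/33 - 1766*log(w + 7)/195 + C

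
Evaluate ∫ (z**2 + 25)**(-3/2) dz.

Substitute z = 5·tan(θ), so dz = 5·sec(θ)^2 dθ and the radical becomes sqrt(z**2 + 25) = 5·sec(θ) by the Pythagorean identity.
Integrate the resulting trig expression in θ, then back-substitute tan(θ) = z/5, sec(θ) = sqrt(z**2 + 25)/5 (absorbing any constant into C).

z/(25*sqrt(z**2 + 25)) + C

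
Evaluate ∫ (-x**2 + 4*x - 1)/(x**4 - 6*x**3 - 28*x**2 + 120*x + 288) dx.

-203*log(x - 6)/3200 - 13*log(x + 2)/128 + 33*log(x + 4)/200 + 13/(80*x - 480) + C

Factor the denominator: (x - 6)**2*(x + 2)*(x + 4).
Partial-fraction decomposition: 33/(200*(x + 4)) - 13/(128*(x + 2)) - 203/(3200*(x - 6)) - 13/(80*(x - 6)**2).
Integrate each term; A/(x−a) gives A·log|x−a|; A/(x−a)² gives −A/(x−a).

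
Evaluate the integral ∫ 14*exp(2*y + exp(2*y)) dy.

7*exp(exp(2*y)) + C

Let u = exp(2*y), so du = (2*exp(2*y)) dy.
Rewriting, the integral becomes 7·∫ e^u du = 7·e^u.
Substituting back, u = exp(2*y).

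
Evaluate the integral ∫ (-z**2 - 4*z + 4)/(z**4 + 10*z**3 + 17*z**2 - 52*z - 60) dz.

-log(z - 2)/21 - 7*log(z + 1)/60 - log(z + 5)/28 + log(z + 6)/5 + C

Factor the denominator: (z - 2)*(z + 1)*(z + 5)*(z + 6).
Partial-fraction decomposition: 1/(5*(z + 6)) - 1/(28*(z + 5)) - 7/(60*(z + 1)) - 1/(21*(z - 2)).
Integrate each term: A/(z−a) contributes A·log|z−a|.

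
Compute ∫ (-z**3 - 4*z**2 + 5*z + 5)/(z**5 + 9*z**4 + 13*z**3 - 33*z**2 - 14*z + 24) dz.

Factor the denominator: (z - 1)**2*(z + 1)*(z + 4)*(z + 6).
Partial-fraction decomposition: 47/(490*(z + 6)) + 1/(10*(z + 4)) - 1/(20*(z + 1)) - 143/(980*(z - 1)) + 1/(14*(z - 1)**2).
Integrate each term; A/(z−a) gives A·log|z−a|; A/(z−a)² gives −A/(z−a).

-143*log(z - 1)/980 - log(z + 1)/20 + log(z + 4)/10 + 47*log(z + 6)/490 - 1/(14*z - 14) + C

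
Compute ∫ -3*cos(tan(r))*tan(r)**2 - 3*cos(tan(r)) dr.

Let u = tan(r), so du = (tan(r)**2 + 1) dr.
Rewriting, the integral becomes -3·∫ cos(u) du = -3·sin(u).
Substituting back, u = tan(r).

-3*sin(tan(r)) + C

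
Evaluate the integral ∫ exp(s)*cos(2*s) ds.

Let I denote the integral. Integrate by parts with u = cos(2*s), dv = exp(s) ds, so v = exp(s): I = exp(s)*cos(2*s) + 2·∫ exp(s)*sin(2*s) ds.
Apply parts again with u = sin(2*s), dv = exp(s) ds: ∫ exp(s)*sin(2*s) ds = exp(s)*sin(2*s) − 2·I. Substituting back brings back I: I = 2*exp(s)*sin(2*s) + exp(s)*cos(2*s) − 4·I.
Solving for I: (1 + 4)·I equals the remaining terms, so I = (1/5)·(2*exp(s)*sin(2*s) + exp(s)*cos(2*s)).

2*exp(s)*sin(2*s)/5 + exp(s)*cos(2*s)/5 + C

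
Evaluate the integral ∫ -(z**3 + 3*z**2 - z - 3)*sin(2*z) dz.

z**3*cos(2*z)/2 - 3*z**2*sin(2*z)/4 + 3*z**2*cos(2*z)/2 - 3*z*sin(2*z)/2 - 5*z*cos(2*z)/4 + 5*sin(2*z)/8 - 9*cos(2*z)/4 + C

Use integration by parts with u = z**3 + 3*z**2 - z - 3, dv = -sin(2*z) dz, so v = cos(2*z)/2.
Apply parts 3 times (tabular method): alternate signs, differentiate u down to 0, integrate dv up.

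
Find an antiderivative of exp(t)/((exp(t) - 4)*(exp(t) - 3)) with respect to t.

log(exp(t) - 4) - log(exp(t) - 3) + C

Let u = e^t, du = e^t dt.
The integral becomes ∫ du/((u-3)(u-4)); decompose into partial fractions.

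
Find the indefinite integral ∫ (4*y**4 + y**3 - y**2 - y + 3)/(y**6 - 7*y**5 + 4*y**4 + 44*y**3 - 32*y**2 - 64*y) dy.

-3*log(y)/64 - 2659*log(y - 4)/4800 + 23*log(y - 2)/32 + 2*log(y + 1)/25 - 19*log(y + 2)/96 - 357/(80*y - 320) + C

Factor the denominator: y*(y - 4)**2*(y - 2)*(y + 1)*(y + 2).
Partial-fraction decomposition: -19/(96*(y + 2)) + 2/(25*(y + 1)) + 23/(32*(y - 2)) - 2659/(4800*(y - 4)) + 357/(80*(y - 4)**2) - 3/(64*y).
Integrate each term; A/(y−a) gives A·log|y−a|; A/(y−a)² gives −A/(y−a).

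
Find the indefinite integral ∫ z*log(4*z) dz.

z**2*(log(z) + 2*log(2))/2 - z**2/4 + C

Use integration by parts with u = log(4*z), dv = z dz.
Then du = 1/z dz and v = z**2/2.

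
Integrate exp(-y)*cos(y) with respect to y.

exp(-y)*sin(y)/2 - exp(-y)*cos(y)/2 + C

Let I denote the integral. Integrate by parts with u = cos(y), dv = exp(-y) dy, so v = -exp(-y): I = -exp(-y)*cos(y) − ∫ exp(-y)*sin(y) dy.
Apply parts again with u = sin(y), dv = exp(-y) dy: ∫ exp(-y)*sin(y) dy = -exp(-y)*sin(y) + I. Substituting back brings back I: I = exp(-y)*sin(y) - exp(-y)*cos(y) − I.
Solving for I: (1 + 1)·I equals the remaining terms, so I = (1/2)·(exp(-y)*sin(y) - exp(-y)*cos(y)).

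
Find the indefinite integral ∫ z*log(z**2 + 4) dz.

Let u = z**2 + 4, so du = (2*z) dz.
The integral becomes (1/2)·∫ log(u) du; integrate by parts with u′=log(u), dv′=du.

z**2*log(z**2 + 4)/2 - z**2/2 + 2*log(z**2 + 4) + C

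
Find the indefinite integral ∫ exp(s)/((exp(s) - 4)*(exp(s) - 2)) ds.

Let u = e^s, du = e^s ds.
The integral becomes ∫ du/((u-2)(u-4)); decompose into partial fractions.

log(exp(s) - 4)/2 - log(exp(s) - 2)/2 + C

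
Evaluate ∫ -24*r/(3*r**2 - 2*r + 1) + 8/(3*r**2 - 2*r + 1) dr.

-4*log(3*r**2 - 2*r + 1) + C

Let u = 3*r**2 - 2*r + 1, so du = (6*r - 2) dr.
Rewriting, the integral becomes -4·∫ 1/u du = -4·log(u).
Substituting back, u = 3*r**2 - 2*r + 1.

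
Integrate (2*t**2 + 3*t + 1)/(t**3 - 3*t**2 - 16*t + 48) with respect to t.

Factor the denominator: (t - 4)*(t - 3)*(t + 4).
Partial-fraction decomposition: 3/(8*(t + 4)) - 4/(t - 3) + 45/(8*(t - 4)).
Integrate each term: A/(t−a) contributes A·log|t−a|.

45*log(t - 4)/8 - 4*log(t - 3) + 3*log(t + 4)/8 + C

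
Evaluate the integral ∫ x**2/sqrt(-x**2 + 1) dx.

Substitute x = sin(θ), so dx = cos(θ) dθ and the radical becomes sqrt(-x**2 + 1) = cos(θ) by the Pythagorean identity.
Integrate the resulting trig expression in θ, then back-substitute θ = asin(x), sin(θ) = x, cos(θ) = sqrt(-x**2 + 1) (absorbing any constant into C).

-x*sqrt(-x**2 + 1)/2 + asin(x)/2 + C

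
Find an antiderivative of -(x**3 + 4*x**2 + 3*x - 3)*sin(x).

Use integration by parts with u = x**3 + 4*x**2 + 3*x - 3, dv = -sin(x) dx, so v = cos(x).
Apply parts 3 times (tabular method): alternate signs, differentiate u down to 0, integrate dv up.

x**3*cos(x) - 3*x**2*sin(x) + 4*x**2*cos(x) - 8*x*sin(x) - 3*x*cos(x) + 3*sin(x) - 11*cos(x) + C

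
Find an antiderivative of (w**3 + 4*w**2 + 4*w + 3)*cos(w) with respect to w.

w**3*sin(w) + 4*w**2*sin(w) + 3*w**2*cos(w) - 2*w*sin(w) + 8*w*cos(w) - 5*sin(w) - 2*cos(w) + C

Use integration by parts with u = w**3 + 4*w**2 + 4*w + 3, dv = cos(w) dw, so v = sin(w).
Apply parts 3 times (tabular method): alternate signs, differentiate u down to 0, integrate dv up.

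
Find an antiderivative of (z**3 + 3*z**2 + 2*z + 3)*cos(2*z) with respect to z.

z**3*sin(2*z)/2 + 3*z**2*sin(2*z)/2 + 3*z**2*cos(2*z)/4 + z*sin(2*z)/4 + 3*z*cos(2*z)/2 + 3*sin(2*z)/4 + cos(2*z)/8 + C

Use integration by parts with u = z**3 + 3*z**2 + 2*z + 3, dv = cos(2*z) dz, so v = sin(2*z)/2.
Apply parts 3 times (tabular method): alternate signs, differentiate u down to 0, integrate dv up.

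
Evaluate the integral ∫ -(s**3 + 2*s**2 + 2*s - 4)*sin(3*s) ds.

s**3*cos(3*s)/3 - s**2*sin(3*s)/3 + 2*s**2*cos(3*s)/3 - 4*s*sin(3*s)/9 + 4*s*cos(3*s)/9 - 4*sin(3*s)/27 - 40*cos(3*s)/27 + C

Use integration by parts with u = s**3 + 2*s**2 + 2*s - 4, dv = -sin(3*s) ds, so v = cos(3*s)/3.
Apply parts 3 times (tabular method): alternate signs, differentiate u down to 0, integrate dv up.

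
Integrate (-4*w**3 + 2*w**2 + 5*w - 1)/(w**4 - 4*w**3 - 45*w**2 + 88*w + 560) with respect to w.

Factor the denominator: (w - 7)*(w - 5)*(w + 4)**2.
Partial-fraction decomposition: -4919/(3267*(w + 4)) + 89/(33*(w + 4)**2) + 71/(27*(w - 5)) - 620/(121*(w - 7)).
Integrate each term; A/(w−a) gives A·log|w−a|; A/(w−a)² gives −A/(w−a).

-620*log(w - 7)/121 + 71*log(w - 5)/27 - 4919*log(w + 4)/3267 - 89/(33*w + 132) + C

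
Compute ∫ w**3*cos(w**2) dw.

w**2*sin(w**2)/2 + cos(w**2)/2 + C

Let u = w², du = 2w dw; rewrite as (1/2)∫ u^1·cos(1u) du.
Now integrate by parts 1 time.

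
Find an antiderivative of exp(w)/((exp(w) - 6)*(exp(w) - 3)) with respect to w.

log(exp(w) - 6)/3 - log(exp(w) - 3)/3 + C

Let u = e^w, du = e^w dw.
The integral becomes ∫ du/((u-6)(u-3)); decompose into partial fractions.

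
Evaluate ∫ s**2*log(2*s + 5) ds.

s**3*log(2*s + 5)/3 - s**3/9 + 5*s**2/12 - 25*s/12 + 125*log(2*s + 5)/24 + C

Use integration by parts with u = log(2*s + 5), dv = s**2 ds.
Then du = 2/(2*s + 5) ds and v = s**3/3.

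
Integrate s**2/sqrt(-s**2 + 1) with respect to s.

-s*sqrt(-s**2 + 1)/2 + asin(s)/2 + C

Substitute s = sin(θ), so ds = cos(θ) dθ and the radical becomes sqrt(-s**2 + 1) = cos(θ) by the Pythagorean identity.
Integrate the resulting trig expression in θ, then back-substitute θ = asin(s), sin(θ) = s, cos(θ) = sqrt(-s**2 + 1) (absorbing any constant into C).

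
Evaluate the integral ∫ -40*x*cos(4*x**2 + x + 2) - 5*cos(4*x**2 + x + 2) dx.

Let u = 4*x**2 + x + 2, so du = (8*x + 1) dx.
Rewriting, the integral becomes -5·∫ cos(u) du = -5·sin(u).
Substituting back, u = 4*x**2 + x + 2.

-5*sin(4*x**2 + x + 2) + C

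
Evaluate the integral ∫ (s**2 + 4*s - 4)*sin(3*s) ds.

Use integration by parts with u = s**2 + 4*s - 4, dv = sin(3*s) ds, so v = -cos(3*s)/3.
Apply parts 2 times (tabular method): alternate signs, differentiate u down to 0, integrate dv up.

-s**2*cos(3*s)/3 + 2*s*sin(3*s)/9 - 4*s*cos(3*s)/3 + 4*sin(3*s)/9 + 38*cos(3*s)/27 + C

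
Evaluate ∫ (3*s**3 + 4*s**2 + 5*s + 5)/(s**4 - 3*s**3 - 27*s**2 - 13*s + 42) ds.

253*log(s - 7)/108 - 17*log(s - 1)/72 - 13*log(s + 2)/27 + 11*log(s + 3)/8 + C

Factor the denominator: (s - 7)*(s - 1)*(s + 2)*(s + 3).
Partial-fraction decomposition: 11/(8*(s + 3)) - 13/(27*(s + 2)) - 17/(72*(s - 1)) + 253/(108*(s - 7)).
Integrate each term: A/(s−a) contributes A·log|s−a|.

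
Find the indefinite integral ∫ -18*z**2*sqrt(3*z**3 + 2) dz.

Let u = 3*z**3 + 2, so du = (9*z**2) dz.
Rewriting, the integral becomes -2·∫ √u du = -2·(2/3)u^(3/2).
Substituting back, u = 3*z**3 + 2.

-4*(3*z**3 + 2)**(3/2)/3 + C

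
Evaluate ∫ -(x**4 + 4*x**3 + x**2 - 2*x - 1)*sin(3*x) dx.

x**4*cos(3*x)/3 - 4*x**3*sin(3*x)/9 + 4*x**3*cos(3*x)/3 - 4*x**2*sin(3*x)/3 - x**2*cos(3*x)/9 + 2*x*sin(3*x)/27 - 14*x*cos(3*x)/9 + 14*sin(3*x)/27 - 25*cos(3*x)/81 + C

Use integration by parts with u = x**4 + 4*x**3 + x**2 - 2*x - 1, dv = -sin(3*x) dx, so v = cos(3*x)/3.
Apply parts 4 times (tabular method): alternate signs, differentiate u down to 0, integrate dv up.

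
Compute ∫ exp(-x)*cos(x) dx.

Let I denote the integral. Integrate by parts with u = cos(x), dv = exp(-x) dx, so v = -exp(-x): I = -exp(-x)*cos(x) − ∫ exp(-x)*sin(x) dx.
Apply parts again with u = sin(x), dv = exp(-x) dx: ∫ exp(-x)*sin(x) dx = -exp(-x)*sin(x) + I. Substituting back brings back I: I = exp(-x)*sin(x) - exp(-x)*cos(x) − I.
Solving for I: (1 + 1)·I equals the remaining terms, so I = (1/2)·(exp(-x)*sin(x) - exp(-x)*cos(x)).

exp(-x)*sin(x)/2 - exp(-x)*cos(x)/2 + C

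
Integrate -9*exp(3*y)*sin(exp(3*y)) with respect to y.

3*cos(exp(3*y)) + C

Let u = exp(3*y), so du = (3*exp(3*y)) dy.
Rewriting, the integral becomes -3·∫ sin(u) du = -3·-cos(u).
Substituting back, u = exp(3*y).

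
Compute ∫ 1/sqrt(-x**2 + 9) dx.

asin(x/3) + C

Substitute x = 3·sin(θ), so dx = 3·cos(θ) dθ and the radical becomes sqrt(-x**2 + 9) = 3·cos(θ) by the Pythagorean identity.
Integrate the resulting trig expression in θ, then back-substitute θ = asin(x/3), sin(θ) = x/3, cos(θ) = sqrt(-x**2 + 9)/3 (absorbing any constant into C).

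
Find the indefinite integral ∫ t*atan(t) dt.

t**2*atan(t)/2 - t/2 + atan(t)/2 + C

Use integration by parts with u = arctan(t), dv = t dt.
Then du = 1/(t**2 + 1) dt.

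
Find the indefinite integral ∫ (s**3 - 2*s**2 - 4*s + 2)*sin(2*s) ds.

-s**3*cos(2*s)/2 + 3*s**2*sin(2*s)/4 + s**2*cos(2*s) - s*sin(2*s) + 11*s*cos(2*s)/4 - 11*sin(2*s)/8 - 3*cos(2*s)/2 + C

Use integration by parts with u = s**3 - 2*s**2 - 4*s + 2, dv = sin(2*s) ds, so v = -cos(2*s)/2.
Apply parts 3 times (tabular method): alternate signs, differentiate u down to 0, integrate dv up.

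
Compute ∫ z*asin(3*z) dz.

z**2*asin(3*z)/2 + z*sqrt(-9*z**2 + 1)/12 - asin(3*z)/36 + C

Use integration by parts with u = arcsin(3*z), dv = z dz.
Then du = 3/sqrt(-9*z**2 + 1) dz.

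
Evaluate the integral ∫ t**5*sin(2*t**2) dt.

-t**4*cos(2*t**2)/4 + t**2*sin(2*t**2)/4 + cos(2*t**2)/8 + C

Let u = t², du = 2t dt; rewrite as (1/2)∫ u^2·sin(2u) du.
Now integrate by parts 2 times.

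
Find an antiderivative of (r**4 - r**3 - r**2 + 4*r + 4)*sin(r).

Use integration by parts with u = r**4 - r**3 - r**2 + 4*r + 4, dv = sin(r) dr, so v = -cos(r).
Apply parts 4 times (tabular method): alternate signs, differentiate u down to 0, integrate dv up.

-r**4*cos(r) + 4*r**3*sin(r) + r**3*cos(r) - 3*r**2*sin(r) + 13*r**2*cos(r) - 26*r*sin(r) - 10*r*cos(r) + 10*sin(r) - 30*cos(r) + C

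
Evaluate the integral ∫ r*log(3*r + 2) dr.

r**2*log(3*r + 2)/2 - r**2/4 + r/3 - 2*log(3*r + 2)/9 + C

Use integration by parts with u = log(3*r + 2), dv = r dr.
Then du = 3/(3*r + 2) dr and v = r**2/2.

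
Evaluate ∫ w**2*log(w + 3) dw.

Use integration by parts with u = log(w + 3), dv = w**2 dw.
Then du = 1/(w + 3) dw and v = w**3/3.

w**3*log(w + 3)/3 - w**3/9 + w**2/2 - 3*w + 9*log(w + 3) + C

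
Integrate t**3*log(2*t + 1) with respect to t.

t**4*log(2*t + 1)/4 - t**4/16 + t**3/24 - t**2/32 + t/32 - log(2*t + 1)/64 + C

Use integration by parts with u = log(2*t + 1), dv = t**3 dt.
Then du = 2/(2*t + 1) dt and v = t**4/4.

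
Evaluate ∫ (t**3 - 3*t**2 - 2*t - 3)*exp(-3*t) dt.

Use integration by parts with u = t**3 - 3*t**2 - 2*t - 3, dv = exp(-3*t) dt, so v = -exp(-3*t)/3.
Apply parts 3 times (tabular method): alternate signs, differentiate u down to 0, integrate dv up.

(-9*t**3 + 18*t**2 + 30*t + 37)*exp(-3*t)/27 + C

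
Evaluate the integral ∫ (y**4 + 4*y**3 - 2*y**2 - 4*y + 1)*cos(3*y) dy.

Use integration by parts with u = y**4 + 4*y**3 - 2*y**2 - 4*y + 1, dv = cos(3*y) dy, so v = sin(3*y)/3.
Apply parts 4 times (tabular method): alternate signs, differentiate u down to 0, integrate dv up.

y**4*sin(3*y)/3 + 4*y**3*sin(3*y)/3 + 4*y**3*cos(3*y)/9 - 10*y**2*sin(3*y)/9 + 4*y**2*cos(3*y)/3 - 20*y*sin(3*y)/9 - 20*y*cos(3*y)/27 + 47*sin(3*y)/81 - 20*cos(3*y)/27 + C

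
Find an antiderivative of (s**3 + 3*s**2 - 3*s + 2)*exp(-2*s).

(-4*s**3 - 18*s**2 - 6*s - 11)*exp(-2*s)/8 + C

Use integration by parts with u = s**3 + 3*s**2 - 3*s + 2, dv = exp(-2*s) ds, so v = -exp(-2*s)/2.
Apply parts 3 times (tabular method): alternate signs, differentiate u down to 0, integrate dv up.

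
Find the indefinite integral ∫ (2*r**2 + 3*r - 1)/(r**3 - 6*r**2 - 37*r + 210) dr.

59*log(r - 7)/13 - 32*log(r - 5)/11 + 53*log(r + 6)/143 + C

Factor the denominator: (r - 7)*(r - 5)*(r + 6).
Partial-fraction decomposition: 53/(143*(r + 6)) - 32/(11*(r - 5)) + 59/(13*(r - 7)).
Integrate each term: A/(r−a) contributes A·log|r−a|.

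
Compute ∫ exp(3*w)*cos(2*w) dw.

Let I denote the integral. Integrate by parts with u = cos(2*w), dv = exp(3*w) dw, so v = exp(3*w)/3: I = exp(3*w)*cos(2*w)/3 + (2/3)·∫ exp(3*w)*sin(2*w) dw.
Apply parts again with u = sin(2*w), dv = exp(3*w) dw: ∫ exp(3*w)*sin(2*w) dw = exp(3*w)*sin(2*w)/3 − (2/3)·I. Substituting back brings back I: I = 2*exp(3*w)*sin(2*w)/9 + exp(3*w)*cos(2*w)/3 − (4/9)·I.
Solving for I: (1 + 4/9)·I equals the remaining terms, so I = (9/13)·(2*exp(3*w)*sin(2*w)/9 + exp(3*w)*cos(2*w)/3).

2*exp(3*w)*sin(2*w)/13 + 3*exp(3*w)*cos(2*w)/13 + C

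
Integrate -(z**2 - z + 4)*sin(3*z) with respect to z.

z**2*cos(3*z)/3 - 2*z*sin(3*z)/9 - z*cos(3*z)/3 + sin(3*z)/9 + 34*cos(3*z)/27 + C

Use integration by parts with u = z**2 - z + 4, dv = -sin(3*z) dz, so v = cos(3*z)/3.
Apply parts 2 times (tabular method): alternate signs, differentiate u down to 0, integrate dv up.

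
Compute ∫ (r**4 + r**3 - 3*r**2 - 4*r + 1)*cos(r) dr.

Use integration by parts with u = r**4 + r**3 - 3*r**2 - 4*r + 1, dv = cos(r) dr, so v = sin(r).
Apply parts 4 times (tabular method): alternate signs, differentiate u down to 0, integrate dv up.

r**4*sin(r) + r**3*sin(r) + 4*r**3*cos(r) - 15*r**2*sin(r) + 3*r**2*cos(r) - 10*r*sin(r) - 30*r*cos(r) + 31*sin(r) - 10*cos(r) + C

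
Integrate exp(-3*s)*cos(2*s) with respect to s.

Let I denote the integral. Integrate by parts with u = cos(2*s), dv = exp(-3*s) ds, so v = -exp(-3*s)/3: I = -exp(-3*s)*cos(2*s)/3 − (2/3)·∫ exp(-3*s)*sin(2*s) ds.
Apply parts again with u = sin(2*s), dv = exp(-3*s) ds: ∫ exp(-3*s)*sin(2*s) ds = -exp(-3*s)*sin(2*s)/3 + (2/3)·I. Substituting back brings back I: I = 2*exp(-3*s)*sin(2*s)/9 - exp(-3*s)*cos(2*s)/3 − (4/9)·I.
Solving for I: (1 + 4/9)·I equals the remaining terms, so I = (9/13)·(2*exp(-3*s)*sin(2*s)/9 - exp(-3*s)*cos(2*s)/3).

2*exp(-3*s)*sin(2*s)/13 - 3*exp(-3*s)*cos(2*s)/13 + C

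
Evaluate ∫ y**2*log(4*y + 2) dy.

Use integration by parts with u = log(4*y + 2), dv = y**2 dy.
Then du = 4/(4*y + 2) dy and v = y**3/3.

y**3*log(4*y + 2)/3 - y**3/9 + y**2/12 - y/12 + log(2*y + 1)/24 + C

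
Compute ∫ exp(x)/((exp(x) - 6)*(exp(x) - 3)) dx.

Let u = e^x, du = e^x dx.
The integral becomes ∫ du/((u-3)(u-6)); decompose into partial fractions.

log(exp(x) - 6)/3 - log(exp(x) - 3)/3 + C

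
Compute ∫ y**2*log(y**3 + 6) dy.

Let u = y**3 + 6, so du = (3*y**2) dy.
The integral becomes (1/3)·∫ log(u) du; integrate by parts with u′=log(u), dv′=du.

y**3*log(y**3 + 6)/3 - y**3/3 + 2*log(y**3 + 6) + C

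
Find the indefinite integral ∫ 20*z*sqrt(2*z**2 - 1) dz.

Let u = 2*z**2 - 1, so du = (4*z) dz.
Rewriting, the integral becomes 5·∫ √u du = 5·(2/3)u^(3/2).
Substituting back, u = 2*z**2 - 1.

10*(2*z**2 - 1)**(3/2)/3 + C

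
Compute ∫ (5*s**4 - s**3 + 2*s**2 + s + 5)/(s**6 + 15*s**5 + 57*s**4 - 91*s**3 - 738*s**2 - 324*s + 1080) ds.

Factor the denominator: (s - 3)*(s - 1)*(s + 2)*(s + 5)*(s + 6)**2.
Partial-fraction decomposition: 1443041/(63504*(s + 6)) + 6767/(252*(s + 6)**2) - 275/(12*(s + 5)) + 11/(80*(s + 2)) - 1/(147*(s - 1)) + 101/(1620*(s - 3)).
Integrate each term; A/(s−a) gives A·log|s−a|; A/(s−a)² gives −A/(s−a).

101*log(s - 3)/1620 - log(s - 1)/147 + 11*log(s + 2)/80 - 275*log(s + 5)/12 + 1443041*log(s + 6)/63504 - 6767/(252*s + 1512) + C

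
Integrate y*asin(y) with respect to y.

y**2*asin(y)/2 + y*sqrt(-y**2 + 1)/4 - asin(y)/4 + C

Use integration by parts with u = arcsin(y), dv = y dy.
Then du = 1/sqrt(-y**2 + 1) dy.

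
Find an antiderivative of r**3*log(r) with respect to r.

Use integration by parts with u = log(r), dv = r**3 dr.
Then du = 1/r dr and v = r**4/4.

r**4*log(r)/4 - r**4/16 + C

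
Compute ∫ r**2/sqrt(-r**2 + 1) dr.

Substitute r = sin(θ), so dr = cos(θ) dθ and the radical becomes sqrt(-r**2 + 1) = cos(θ) by the Pythagorean identity.
Integrate the resulting trig expression in θ, then back-substitute θ = asin(r), sin(θ) = r, cos(θ) = sqrt(-r**2 + 1) (absorbing any constant into C).

-r*sqrt(-r**2 + 1)/2 + asin(r)/2 + C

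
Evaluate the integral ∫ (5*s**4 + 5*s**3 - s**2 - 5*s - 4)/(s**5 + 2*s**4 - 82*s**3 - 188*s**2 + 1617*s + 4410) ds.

284*log(s - 7)/35 - 7490*log(s - 6)/1287 + 17*log(s + 3)/45 - 52*log(s + 5)/11 + 642*log(s + 7)/91 + C

Factor the denominator: (s - 7)*(s - 6)*(s + 3)*(s + 5)*(s + 7).
Partial-fraction decomposition: 642/(91*(s + 7)) - 52/(11*(s + 5)) + 17/(45*(s + 3)) - 7490/(1287*(s - 6)) + 284/(35*(s - 7)).
Integrate each term: A/(s−a) contributes A·log|s−a|.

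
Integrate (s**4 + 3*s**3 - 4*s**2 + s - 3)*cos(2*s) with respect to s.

Use integration by parts with u = s**4 + 3*s**3 - 4*s**2 + s - 3, dv = cos(2*s) ds, so v = sin(2*s)/2.
Apply parts 4 times (tabular method): alternate signs, differentiate u down to 0, integrate dv up.

s**4*sin(2*s)/2 + 3*s**3*sin(2*s)/2 + s**3*cos(2*s) - 7*s**2*sin(2*s)/2 + 9*s**2*cos(2*s)/4 - 7*s*sin(2*s)/4 - 7*s*cos(2*s)/2 + sin(2*s)/4 - 7*cos(2*s)/8 + C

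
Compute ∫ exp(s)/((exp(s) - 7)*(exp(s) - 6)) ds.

log(exp(s) - 7) - log(exp(s) - 6) + C

Let u = e^s, du = e^s ds.
The integral becomes ∫ du/((u-7)(u-6)); decompose into partial fractions.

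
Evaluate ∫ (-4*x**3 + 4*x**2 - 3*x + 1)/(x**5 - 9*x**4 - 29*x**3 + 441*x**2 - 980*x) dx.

-log(x)/980 - 299*log(x - 7)/147 + 69*log(x - 5)/20 - 203*log(x - 4)/132 + 265*log(x + 7)/2156 + C

Factor the denominator: x*(x - 7)*(x - 5)*(x - 4)*(x + 7).
Partial-fraction decomposition: 265/(2156*(x + 7)) - 203/(132*(x - 4)) + 69/(20*(x - 5)) - 299/(147*(x - 7)) - 1/(980*x).
Integrate each term: A/(x−a) contributes A·log|x−a|.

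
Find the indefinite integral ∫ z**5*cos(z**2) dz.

Let u = z², du = 2z dz; rewrite as (1/2)∫ u^2·cos(1u) du.
Now integrate by parts 2 times.

z**4*sin(z**2)/2 + z**2*cos(z**2) - sin(z**2) + C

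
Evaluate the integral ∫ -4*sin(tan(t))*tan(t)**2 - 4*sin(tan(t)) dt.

4*cos(tan(t)) + C

Let u = tan(t), so du = (tan(t)**2 + 1) dt.
Rewriting, the integral becomes -4·∫ sin(u) du = -4·-cos(u).
Substituting back, u = tan(t).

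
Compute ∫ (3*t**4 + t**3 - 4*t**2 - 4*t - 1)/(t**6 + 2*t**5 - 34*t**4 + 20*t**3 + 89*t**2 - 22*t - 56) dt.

Factor the denominator: (t - 4)*(t - 2)*(t - 1)*(t + 1)**2*(t + 7).
Partial-fraction decomposition: -6691/(28512*(t + 7)) + 31/(1350*(t + 1)) - 1/(180*(t + 1)**2) - 5/(96*(t - 1)) - 31/(162*(t - 2)) + 751/(1650*(t - 4)).
Integrate each term; A/(t−a) gives A·log|t−a|; A/(t−a)² gives −A/(t−a).

751*log(t - 4)/1650 - 31*log(t - 2)/162 - 5*log(t - 1)/96 + 31*log(t + 1)/1350 - 6691*log(t + 7)/28512 + 1/(180*t + 180) + C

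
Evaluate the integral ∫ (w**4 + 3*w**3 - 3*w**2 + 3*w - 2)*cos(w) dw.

Use integration by parts with u = w**4 + 3*w**3 - 3*w**2 + 3*w - 2, dv = cos(w) dw, so v = sin(w).
Apply parts 4 times (tabular method): alternate signs, differentiate u down to 0, integrate dv up.

w**4*sin(w) + 3*w**3*sin(w) + 4*w**3*cos(w) - 15*w**2*sin(w) + 9*w**2*cos(w) - 15*w*sin(w) - 30*w*cos(w) + 28*sin(w) - 15*cos(w) + C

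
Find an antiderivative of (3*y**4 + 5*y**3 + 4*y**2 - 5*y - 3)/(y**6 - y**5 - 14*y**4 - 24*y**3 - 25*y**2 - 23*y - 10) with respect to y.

643*log(y - 5)/1638 + 7*log(y + 1)/9 - 31*log(y + 2)/35 - 37*log(y**2 + 1)/260 + 49*atan(y)/130 + 1/(3*y + 3) + C

Factor the denominator: (y - 5)*(y + 1)**2*(y + 2)*(y**2 + 1).
Partial-fraction decomposition: -(37*y - 49)/(130*(y**2 + 1)) - 31/(35*(y + 2)) + 7/(9*(y + 1)) - 1/(3*(y + 1)**2) + 643/(1638*(y - 5)).
Integrate each term; A/(y−a) gives A·log|y−a|; the (By+D)/(y²+p²) term gives a log and an atan.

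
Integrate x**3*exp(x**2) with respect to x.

Let u = x², du = 2x dx; rewrite as (1/2)∫ u^1·exp(1u) du.
Now integrate by parts 1 time.

(x**2 - 1)*exp(x**2)/2 + C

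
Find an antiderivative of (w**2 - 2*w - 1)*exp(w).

(w**2 - 4*w + 3)*exp(w) + C

Use integration by parts with u = w**2 - 2*w - 1, dv = exp(w) dw, so v = exp(w).
Apply parts 2 times (tabular method): alternate signs, differentiate u down to 0, integrate dv up.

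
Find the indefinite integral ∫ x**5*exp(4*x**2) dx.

(8*x**4 - 4*x**2 + 1)*exp(4*x**2)/64 + C

Let u = x², du = 2x dx; rewrite as (1/2)∫ u^2·exp(4u) du.
Now integrate by parts 2 times.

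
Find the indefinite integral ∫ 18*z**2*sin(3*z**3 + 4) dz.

-2*cos(3*z**3 + 4) + C

Let u = 3*z**3 + 4, so du = (9*z**2) dz.
Rewriting, the integral becomes 2·∫ sin(u) du = 2·-cos(u).
Substituting back, u = 3*z**3 + 4.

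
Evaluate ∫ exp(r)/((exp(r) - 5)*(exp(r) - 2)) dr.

Let u = e^r, du = e^r dr.
The integral becomes ∫ du/((u-5)(u-2)); decompose into partial fractions.

log(exp(r) - 5)/3 - log(exp(r) - 2)/3 + C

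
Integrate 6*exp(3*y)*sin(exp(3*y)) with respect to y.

-2*cos(exp(3*y)) + C

Let u = exp(3*y), so du = (3*exp(3*y)) dy.
Rewriting, the integral becomes 2·∫ sin(u) du = 2·-cos(u).
Substituting back, u = exp(3*y).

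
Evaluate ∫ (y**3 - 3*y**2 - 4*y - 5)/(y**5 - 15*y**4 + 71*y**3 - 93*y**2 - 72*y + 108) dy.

Factor the denominator: (y - 6)**2*(y - 3)*(y - 1)*(y + 1).
Partial-fraction decomposition: -5/(392*(y + 1)) + 11/(100*(y - 1)) - 17/(72*(y - 3)) + 1531/(11025*(y - 6)) + 79/(105*(y - 6)**2).
Integrate each term; A/(y−a) gives A·log|y−a|; A/(y−a)² gives −A/(y−a).

1531*log(y - 6)/11025 - 17*log(y - 3)/72 + 11*log(y - 1)/100 - 5*log(y + 1)/392 - 79/(105*y - 630) + C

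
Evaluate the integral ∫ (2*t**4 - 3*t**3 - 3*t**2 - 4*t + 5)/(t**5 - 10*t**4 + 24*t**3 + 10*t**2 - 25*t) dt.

-log(t)/5 + 3083*log(t - 5)/1440 - 3*log(t - 1)/32 + 11*log(t + 1)/72 - 157/(24*t - 120) + C

Factor the denominator: t*(t - 5)**2*(t - 1)*(t + 1).
Partial-fraction decomposition: 11/(72*(t + 1)) - 3/(32*(t - 1)) + 3083/(1440*(t - 5)) + 157/(24*(t - 5)**2) - 1/(5*t).
Integrate each term; A/(t−a) gives A·log|t−a|; A/(t−a)² gives −A/(t−a).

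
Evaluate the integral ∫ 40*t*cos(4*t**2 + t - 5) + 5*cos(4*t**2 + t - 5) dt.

Let u = 4*t**2 + t - 5, so du = (8*t + 1) dt.
Rewriting, the integral becomes 5·∫ cos(u) du = 5·sin(u).
Substituting back, u = 4*t**2 + t - 5.

5*sin(4*t**2 + t - 5) + C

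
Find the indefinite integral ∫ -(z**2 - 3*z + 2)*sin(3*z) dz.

z**2*cos(3*z)/3 - 2*z*sin(3*z)/9 - z*cos(3*z) + sin(3*z)/3 + 16*cos(3*z)/27 + C

Use integration by parts with u = z**2 - 3*z + 2, dv = -sin(3*z) dz, so v = cos(3*z)/3.
Apply parts 2 times (tabular method): alternate signs, differentiate u down to 0, integrate dv up.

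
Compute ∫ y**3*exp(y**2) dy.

Let u = y², du = 2y dy; rewrite as (1/2)∫ u^1·exp(1u) du.
Now integrate by parts 1 time.

(y**2 - 1)*exp(y**2)/2 + C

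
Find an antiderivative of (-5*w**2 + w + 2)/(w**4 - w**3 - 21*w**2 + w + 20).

-59*log(w - 5)/108 + log(w - 1)/20 - log(w + 1)/9 + 82*log(w + 4)/135 + C

Factor the denominator: (w - 5)*(w - 1)*(w + 1)*(w + 4).
Partial-fraction decomposition: 82/(135*(w + 4)) - 1/(9*(w + 1)) + 1/(20*(w - 1)) - 59/(108*(w - 5)).
Integrate each term: A/(w−a) contributes A·log|w−a|.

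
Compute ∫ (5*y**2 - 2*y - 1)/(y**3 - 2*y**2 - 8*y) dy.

Factor the denominator: y*(y - 4)*(y + 2).
Partial-fraction decomposition: 23/(12*(y + 2)) + 71/(24*(y - 4)) + 1/(8*y).
Integrate each term: A/(y−a) contributes A·log|y−a|.

log(y)/8 + 71*log(y - 4)/24 + 23*log(y + 2)/12 + C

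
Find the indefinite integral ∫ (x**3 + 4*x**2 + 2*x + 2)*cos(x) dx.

x**3*sin(x) + 4*x**2*sin(x) + 3*x**2*cos(x) - 4*x*sin(x) + 8*x*cos(x) - 6*sin(x) - 4*cos(x) + C

Use integration by parts with u = x**3 + 4*x**2 + 2*x + 2, dv = cos(x) dx, so v = sin(x).
Apply parts 3 times (tabular method): alternate signs, differentiate u down to 0, integrate dv up.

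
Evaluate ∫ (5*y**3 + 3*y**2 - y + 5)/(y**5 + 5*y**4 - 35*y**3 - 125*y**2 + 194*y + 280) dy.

Factor the denominator: (y - 5)*(y - 2)*(y + 1)*(y + 4)*(y + 7).
Partial-fraction decomposition: -389/(486*(y + 7)) + 263/(486*(y + 4)) + 1/(81*(y + 1)) - 55/(486*(y - 2)) + 175/(486*(y - 5)).
Integrate each term: A/(y−a) contributes A·log|y−a|.

175*log(y - 5)/486 - 55*log(y - 2)/486 + log(y + 1)/81 + 263*log(y + 4)/486 - 389*log(y + 7)/486 + C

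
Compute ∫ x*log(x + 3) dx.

x**2*log(x + 3)/2 - x**2/4 + 3*x/2 - 9*log(x + 3)/2 + C

Use integration by parts with u = log(x + 3), dv = x dx.
Then du = 1/(x + 3) dx and v = x**2/2.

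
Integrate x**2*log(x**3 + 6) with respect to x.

x**3*log(x**3 + 6)/3 - x**3/3 + 2*log(x**3 + 6) + C

Let u = x**3 + 6, so du = (3*x**2) dx.
The integral becomes (1/3)·∫ log(u) du; integrate by parts with u′=log(u), dv′=du.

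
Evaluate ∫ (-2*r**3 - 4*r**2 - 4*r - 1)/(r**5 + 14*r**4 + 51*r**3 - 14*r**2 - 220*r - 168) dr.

-41*log(r - 2)/864 - log(r + 1)/90 + 7*log(r + 2)/80 - 311*log(r + 6)/160 + 517*log(r + 7)/270 + C

Factor the denominator: (r - 2)*(r + 1)*(r + 2)*(r + 6)*(r + 7).
Partial-fraction decomposition: 517/(270*(r + 7)) - 311/(160*(r + 6)) + 7/(80*(r + 2)) - 1/(90*(r + 1)) - 41/(864*(r - 2)).
Integrate each term: A/(r−a) contributes A·log|r−a|.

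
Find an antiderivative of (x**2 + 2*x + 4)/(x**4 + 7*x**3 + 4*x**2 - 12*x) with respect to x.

-log(x)/3 + log(x - 1)/3 + log(x + 2)/6 - log(x + 6)/6 + C

Factor the denominator: x*(x - 1)*(x + 2)*(x + 6).
Partial-fraction decomposition: -1/(6*(x + 6)) + 1/(6*(x + 2)) + 1/(3*(x - 1)) - 1/(3*x).
Integrate each term: A/(x−a) contributes A·log|x−a|.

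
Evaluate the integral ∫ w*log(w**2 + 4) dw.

Let u = w**2 + 4, so du = (2*w) dw.
The integral becomes (1/2)·∫ log(u) du; integrate by parts with u′=log(u), dv′=du.

w**2*log(w**2 + 4)/2 - w**2/2 + 2*log(w**2 + 4) + C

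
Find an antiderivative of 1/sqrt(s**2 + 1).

Substitute s = tan(θ), so ds = sec(θ)^2 dθ and the radical becomes sqrt(s**2 + 1) = sec(θ) by the Pythagorean identity.
Integrate the resulting trig expression in θ, then back-substitute tan(θ) = s, sec(θ) = sqrt(s**2 + 1) (absorbing any constant into C).

log(s + sqrt(s**2 + 1)) + C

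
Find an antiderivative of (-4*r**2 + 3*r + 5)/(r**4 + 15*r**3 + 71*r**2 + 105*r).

Factor the denominator: r*(r + 3)*(r + 5)*(r + 7).
Partial-fraction decomposition: 53/(14*(r + 7)) - 11/(2*(r + 5)) + 5/(3*(r + 3)) + 1/(21*r).
Integrate each term: A/(r−a) contributes A·log|r−a|.

log(r)/21 + 5*log(r + 3)/3 - 11*log(r + 5)/2 + 53*log(r + 7)/14 + C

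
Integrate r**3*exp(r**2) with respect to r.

(r**2 - 1)*exp(r**2)/2 + C

Let u = r², du = 2r dr; rewrite as (1/2)∫ u^1·exp(1u) du.
Now integrate by parts 1 time.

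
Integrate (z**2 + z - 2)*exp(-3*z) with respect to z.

(-9*z**2 - 15*z + 13)*exp(-3*z)/27 + C

Use integration by parts with u = z**2 + z - 2, dv = exp(-3*z) dz, so v = -exp(-3*z)/3.
Apply parts 2 times (tabular method): alternate signs, differentiate u down to 0, integrate dv up.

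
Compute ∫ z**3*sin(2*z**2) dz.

-z**2*cos(2*z**2)/4 + sin(2*z**2)/8 + C

Let u = z², du = 2z dz; rewrite as (1/2)∫ u^1·sin(2u) du.
Now integrate by parts 1 time.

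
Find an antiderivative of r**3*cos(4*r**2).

r**2*sin(4*r**2)/8 + cos(4*r**2)/32 + C

Let u = r², du = 2r dr; rewrite as (1/2)∫ u^1·cos(4u) du.
Now integrate by parts 1 time.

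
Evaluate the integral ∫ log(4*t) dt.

t*(log(t) + 2*log(2)) - t + C

Use integration by parts with u = log(4*t), dv = dt.
Then du = 1/t dt and v = t.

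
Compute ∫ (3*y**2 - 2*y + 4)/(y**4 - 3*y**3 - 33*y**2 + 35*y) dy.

4*log(y)/35 + 137*log(y - 7)/504 - 5*log(y - 1)/36 - 89*log(y + 5)/360 + C

Factor the denominator: y*(y - 7)*(y - 1)*(y + 5).
Partial-fraction decomposition: -89/(360*(y + 5)) - 5/(36*(y - 1)) + 137/(504*(y - 7)) + 4/(35*y).
Integrate each term: A/(y−a) contributes A·log|y−a|.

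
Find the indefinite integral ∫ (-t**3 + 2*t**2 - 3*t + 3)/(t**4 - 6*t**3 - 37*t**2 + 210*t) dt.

log(t)/70 - 263*log(t - 7)/182 + 87*log(t - 5)/110 - 103*log(t + 6)/286 + C

Factor the denominator: t*(t - 7)*(t - 5)*(t + 6).
Partial-fraction decomposition: -103/(286*(t + 6)) + 87/(110*(t - 5)) - 263/(182*(t - 7)) + 1/(70*t).
Integrate each term: A/(t−a) contributes A·log|t−a|.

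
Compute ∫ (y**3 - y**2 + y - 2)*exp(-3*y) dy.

(-3*y**3 - 3*y + 5)*exp(-3*y)/9 + C

Use integration by parts with u = y**3 - y**2 + y - 2, dv = exp(-3*y) dy, so v = -exp(-3*y)/3.
Apply parts 3 times (tabular method): alternate signs, differentiate u down to 0, integrate dv up.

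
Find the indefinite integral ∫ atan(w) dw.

w*atan(w) - log(w**2 + 1)/2 + C

Use integration by parts with u = arctan(w), dv = dw.
Then du = 1/(w**2 + 1) dw.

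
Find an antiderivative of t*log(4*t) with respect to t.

Use integration by parts with u = log(4*t), dv = t dt.
Then du = 1/t dt and v = t**2/2.

t**2*(log(t) + 2*log(2))/2 - t**2/4 + C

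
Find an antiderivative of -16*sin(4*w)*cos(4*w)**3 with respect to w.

cos(4*w)**4 + C

Let u = cos(4*w), so du = (-4*sin(4*w)) dw.
Rewriting, the integral becomes 4·∫ u^3 du = 4·u^4/4.
Substituting back, u = cos(4*w).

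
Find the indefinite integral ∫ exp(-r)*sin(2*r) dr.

Let I denote the integral. Integrate by parts with u = sin(2*r), dv = exp(-r) dr, so v = -exp(-r): I = -exp(-r)*sin(2*r) + 2·∫ exp(-r)*cos(2*r) dr.
Apply parts again with u = cos(2*r), dv = exp(-r) dr: ∫ exp(-r)*cos(2*r) dr = -exp(-r)*cos(2*r) − 2·I. Substituting back brings back I: I = -exp(-r)*sin(2*r) - 2*exp(-r)*cos(2*r) − 4·I.
Solving for I: (1 + 4)·I equals the remaining terms, so I = (1/5)·(-exp(-r)*sin(2*r) - 2*exp(-r)*cos(2*r)).

-exp(-r)*sin(2*r)/5 - 2*exp(-r)*cos(2*r)/5 + C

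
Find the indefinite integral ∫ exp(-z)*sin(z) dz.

-exp(-z)*sin(z)/2 - exp(-z)*cos(z)/2 + C

Let I denote the integral. Integrate by parts with u = sin(z), dv = exp(-z) dz, so v = -exp(-z): I = -exp(-z)*sin(z) + ∫ exp(-z)*cos(z) dz.
Apply parts again with u = cos(z), dv = exp(-z) dz: ∫ exp(-z)*cos(z) dz = -exp(-z)*cos(z) − I. Substituting back brings back I: I = -exp(-z)*sin(z) - exp(-z)*cos(z) − I.
Solving for I: (1 + 1)·I equals the remaining terms, so I = (1/2)·(-exp(-z)*sin(z) - exp(-z)*cos(z)).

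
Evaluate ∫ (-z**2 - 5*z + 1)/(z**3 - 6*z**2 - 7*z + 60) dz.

-49*log(z - 5)/8 + 5*log(z - 4) + log(z + 3)/8 + C

Factor the denominator: (z - 5)*(z - 4)*(z + 3).
Partial-fraction decomposition: 1/(8*(z + 3)) + 5/(z - 4) - 49/(8*(z - 5)).
Integrate each term: A/(z−a) contributes A·log|z−a|.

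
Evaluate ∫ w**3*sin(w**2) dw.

-w**2*cos(w**2)/2 + sin(w**2)/2 + C

Let u = w², du = 2w dw; rewrite as (1/2)∫ u^1·sin(1u) du.
Now integrate by parts 1 time.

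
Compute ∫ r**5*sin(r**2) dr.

Let u = r², du = 2r dr; rewrite as (1/2)∫ u^2·sin(1u) du.
Now integrate by parts 2 times.

-r**4*cos(r**2)/2 + r**2*sin(r**2) + cos(r**2) + C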